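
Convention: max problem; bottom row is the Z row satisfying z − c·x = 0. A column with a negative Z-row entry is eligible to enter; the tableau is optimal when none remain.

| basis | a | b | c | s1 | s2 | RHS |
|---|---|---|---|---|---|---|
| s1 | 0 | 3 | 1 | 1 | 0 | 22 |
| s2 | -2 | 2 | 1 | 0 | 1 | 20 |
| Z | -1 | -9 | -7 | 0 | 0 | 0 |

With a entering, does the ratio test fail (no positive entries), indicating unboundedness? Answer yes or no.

yes

Every constraint-row entry in column a is ≤ 0, so increasing a is unbounded.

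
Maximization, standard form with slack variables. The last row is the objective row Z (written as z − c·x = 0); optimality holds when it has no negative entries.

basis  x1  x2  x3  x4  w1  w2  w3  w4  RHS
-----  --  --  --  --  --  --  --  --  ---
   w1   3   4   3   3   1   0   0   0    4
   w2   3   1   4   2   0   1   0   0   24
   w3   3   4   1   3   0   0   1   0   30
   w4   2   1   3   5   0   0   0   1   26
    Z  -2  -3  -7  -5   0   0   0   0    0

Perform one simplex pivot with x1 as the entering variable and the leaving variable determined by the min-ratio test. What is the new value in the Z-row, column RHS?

8/3

Ratio test on column x1 — row 1: 4/3 = 4/3; row 2: 24/3 = 8; row 3: 30/3 = 10; row 4: 26/2 = 13. Minimum is 4/3 at row 1 (w1 leaves); pivot element 3.
Divide row 1 by 3; eliminate column x1 from the other rows.
Z-row update in column RHS: 0 − (-2)·(4/3) = 8/3.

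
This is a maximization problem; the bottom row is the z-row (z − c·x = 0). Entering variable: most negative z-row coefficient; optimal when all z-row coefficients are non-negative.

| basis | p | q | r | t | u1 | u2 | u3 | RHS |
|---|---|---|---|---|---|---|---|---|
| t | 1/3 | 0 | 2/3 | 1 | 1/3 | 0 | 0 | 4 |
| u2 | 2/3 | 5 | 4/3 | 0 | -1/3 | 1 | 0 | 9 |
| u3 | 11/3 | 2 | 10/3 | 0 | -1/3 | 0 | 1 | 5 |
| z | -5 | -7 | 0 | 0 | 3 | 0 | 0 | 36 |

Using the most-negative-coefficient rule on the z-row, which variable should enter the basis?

q

Negative z-row entries: p: -5, q: -7.
The most negative is -7 in column q, so q enters.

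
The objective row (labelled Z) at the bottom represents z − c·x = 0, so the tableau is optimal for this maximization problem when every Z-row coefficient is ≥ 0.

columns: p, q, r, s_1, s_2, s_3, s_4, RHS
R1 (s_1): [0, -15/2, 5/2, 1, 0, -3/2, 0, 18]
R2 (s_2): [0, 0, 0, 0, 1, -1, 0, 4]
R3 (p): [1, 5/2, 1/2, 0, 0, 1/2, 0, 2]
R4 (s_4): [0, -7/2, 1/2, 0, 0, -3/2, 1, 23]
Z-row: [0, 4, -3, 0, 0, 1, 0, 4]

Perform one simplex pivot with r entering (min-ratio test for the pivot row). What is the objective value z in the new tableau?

16

Ratio test on column r — row 1: 18/(5/2) = 36/5; row 2: entry 0 ≤ 0; row 3: 2/(1/2) = 4; row 4: 23/(1/2) = 46. Minimum is 4 at row 3 (p leaves); pivot element 1/2.
Pivot on row 3; the Z-row RHS becomes 4 − (-3)·4 = 16.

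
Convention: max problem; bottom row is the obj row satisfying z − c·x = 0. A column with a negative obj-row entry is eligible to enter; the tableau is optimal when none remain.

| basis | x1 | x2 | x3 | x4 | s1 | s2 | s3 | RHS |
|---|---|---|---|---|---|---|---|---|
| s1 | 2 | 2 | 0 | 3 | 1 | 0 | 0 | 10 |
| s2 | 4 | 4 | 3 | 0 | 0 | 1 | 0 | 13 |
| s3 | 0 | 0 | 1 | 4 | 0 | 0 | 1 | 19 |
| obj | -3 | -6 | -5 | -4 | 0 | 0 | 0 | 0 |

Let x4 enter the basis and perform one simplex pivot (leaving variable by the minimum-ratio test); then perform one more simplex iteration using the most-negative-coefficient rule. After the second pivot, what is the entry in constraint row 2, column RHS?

13/3

Ratio test on column x4 — row 1: 10/3 = 10/3; row 2: entry 0 ≤ 0; row 3: 19/4 = 19/4. Minimum is 10/3 at row 1 (s1 leaves); pivot element 3.
Divide row 1 by 3; eliminate column x4 from the other rows.
Second iteration: most negative obj-row entry is -5 in column x3, so x3 enters.
Ratio test on column x3 — row 1: entry 0 ≤ 0; row 2: 13/3 = 13/3; row 3: (17/3)/1 = 17/3. Minimum is 13/3 at row 2 (s2 leaves); pivot element 3.
Divide row 2 by 3; eliminate column x3 from the other rows.
After both pivots, the entry at constraint row 2, column RHS is 13/3.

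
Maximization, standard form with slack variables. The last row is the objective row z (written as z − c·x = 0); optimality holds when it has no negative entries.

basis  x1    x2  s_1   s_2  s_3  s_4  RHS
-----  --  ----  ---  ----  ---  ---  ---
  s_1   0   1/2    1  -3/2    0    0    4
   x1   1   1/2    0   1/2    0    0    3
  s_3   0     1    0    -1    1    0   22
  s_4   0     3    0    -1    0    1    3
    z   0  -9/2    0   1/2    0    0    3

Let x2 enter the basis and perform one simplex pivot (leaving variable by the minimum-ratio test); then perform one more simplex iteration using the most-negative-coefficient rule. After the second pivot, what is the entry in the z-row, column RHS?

Ratio test on column x2 — row 1: 4/(1/2) = 8; row 2: 3/(1/2) = 6; row 3: 22/1 = 22; row 4: 3/3 = 1. Minimum is 1 at row 4 (s_4 leaves); pivot element 3.
Divide row 4 by 3; eliminate column x2 from the other rows.
Second iteration: most negative z-row entry is -1 in column s_2, so s_2 enters.
Ratio test on column s_2 — row 1: entry -4/3 ≤ 0; row 2: (5/2)/(2/3) = 15/4; row 3: entry -2/3 ≤ 0; row 4: entry -1/3 ≤ 0. Minimum is 15/4 at row 2 (x1 leaves); pivot element 2/3.
Divide row 2 by 2/3; eliminate column s_2 from the other rows.
After both pivots, the entry at the z-row, column RHS is 45/4.

45/4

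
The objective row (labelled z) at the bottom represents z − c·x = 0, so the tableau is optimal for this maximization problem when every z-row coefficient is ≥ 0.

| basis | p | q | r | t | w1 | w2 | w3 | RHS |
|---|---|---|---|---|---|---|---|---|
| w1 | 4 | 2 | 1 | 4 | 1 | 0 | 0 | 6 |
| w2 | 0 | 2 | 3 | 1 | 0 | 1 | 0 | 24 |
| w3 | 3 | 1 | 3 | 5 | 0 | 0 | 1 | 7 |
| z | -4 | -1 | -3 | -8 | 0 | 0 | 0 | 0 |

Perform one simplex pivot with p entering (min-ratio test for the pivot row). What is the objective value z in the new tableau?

6

Ratio test on column p — row 1: 6/4 = 3/2; row 2: entry 0 ≤ 0; row 3: 7/3 = 7/3. Minimum is 3/2 at row 1 (w1 leaves); pivot element 4.
Pivot on row 1; the z-row RHS becomes 0 − (-4)·(3/2) = 6.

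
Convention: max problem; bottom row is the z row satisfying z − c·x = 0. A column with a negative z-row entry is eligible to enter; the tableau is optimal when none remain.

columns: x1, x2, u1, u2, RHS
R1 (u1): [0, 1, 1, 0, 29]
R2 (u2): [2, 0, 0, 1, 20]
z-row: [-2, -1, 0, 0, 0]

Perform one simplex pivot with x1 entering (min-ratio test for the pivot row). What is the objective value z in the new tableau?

Ratio test on column x1 — row 1: entry 0 ≤ 0; row 2: 20/2 = 10. Minimum is 10 at row 2 (u2 leaves); pivot element 2.
Pivot on row 2; the z-row RHS becomes 0 − (-2)·10 = 20.

20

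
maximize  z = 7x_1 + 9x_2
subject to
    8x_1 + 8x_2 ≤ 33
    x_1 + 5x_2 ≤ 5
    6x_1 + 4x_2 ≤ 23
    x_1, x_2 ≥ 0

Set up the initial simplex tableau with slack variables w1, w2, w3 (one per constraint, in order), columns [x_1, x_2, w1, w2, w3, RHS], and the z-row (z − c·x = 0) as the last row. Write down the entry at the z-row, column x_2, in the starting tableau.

-9

The z-row carries the negated objective coefficients: the x_2 entry is -9.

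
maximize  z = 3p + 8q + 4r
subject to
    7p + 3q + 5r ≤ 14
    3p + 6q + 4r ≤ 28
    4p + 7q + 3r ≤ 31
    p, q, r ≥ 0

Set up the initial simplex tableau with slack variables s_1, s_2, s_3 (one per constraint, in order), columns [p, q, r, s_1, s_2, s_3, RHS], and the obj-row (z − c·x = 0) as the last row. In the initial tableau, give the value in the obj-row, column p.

-3

The obj-row carries the negated objective coefficients: the p entry is -3.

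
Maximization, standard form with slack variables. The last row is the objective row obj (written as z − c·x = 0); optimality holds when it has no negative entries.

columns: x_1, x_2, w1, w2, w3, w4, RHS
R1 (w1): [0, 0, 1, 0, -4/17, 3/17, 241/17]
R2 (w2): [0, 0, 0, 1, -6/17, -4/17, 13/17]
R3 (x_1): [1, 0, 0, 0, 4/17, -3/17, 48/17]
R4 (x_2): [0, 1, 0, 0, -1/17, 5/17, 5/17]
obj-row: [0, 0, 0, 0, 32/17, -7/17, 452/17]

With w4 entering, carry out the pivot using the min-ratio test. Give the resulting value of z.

27

Ratio test on column w4 — row 1: (241/17)/(3/17) = 241/3; row 2: entry -4/17 ≤ 0; row 3: entry -3/17 ≤ 0; row 4: (5/17)/(5/17) = 1. Minimum is 1 at row 4 (x_2 leaves); pivot element 5/17.
Pivot on row 4; the obj-row RHS becomes 452/17 − (-7/17)·1 = 27.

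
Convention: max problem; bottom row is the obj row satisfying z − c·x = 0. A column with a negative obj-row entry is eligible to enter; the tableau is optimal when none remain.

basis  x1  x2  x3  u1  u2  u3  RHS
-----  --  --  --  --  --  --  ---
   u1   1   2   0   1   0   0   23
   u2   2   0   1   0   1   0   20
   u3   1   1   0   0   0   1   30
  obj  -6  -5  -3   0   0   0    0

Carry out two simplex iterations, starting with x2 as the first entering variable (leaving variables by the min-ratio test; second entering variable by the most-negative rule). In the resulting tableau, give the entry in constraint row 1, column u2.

-1/4

Ratio test on column x2 — row 1: 23/2 = 23/2; row 2: entry 0 ≤ 0; row 3: 30/1 = 30. Minimum is 23/2 at row 1 (u1 leaves); pivot element 2.
Divide row 1 by 2; eliminate column x2 from the other rows.
Second iteration: most negative obj-row entry is -7/2 in column x1, so x1 enters.
Ratio test on column x1 — row 1: (23/2)/(1/2) = 23; row 2: 20/2 = 10; row 3: (37/2)/(1/2) = 37. Minimum is 10 at row 2 (u2 leaves); pivot element 2.
Divide row 2 by 2; eliminate column x1 from the other rows.
After both pivots, the entry at constraint row 1, column u2 is -1/4.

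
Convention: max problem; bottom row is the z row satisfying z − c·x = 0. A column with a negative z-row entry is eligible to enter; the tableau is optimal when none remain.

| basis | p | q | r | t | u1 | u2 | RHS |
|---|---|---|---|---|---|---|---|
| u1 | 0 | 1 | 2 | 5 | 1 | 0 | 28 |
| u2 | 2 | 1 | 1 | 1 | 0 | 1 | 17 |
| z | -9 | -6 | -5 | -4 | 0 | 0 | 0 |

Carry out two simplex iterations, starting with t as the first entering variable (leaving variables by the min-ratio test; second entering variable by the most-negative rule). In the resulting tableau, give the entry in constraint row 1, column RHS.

Ratio test on column t — row 1: 28/5 = 28/5; row 2: 17/1 = 17. Minimum is 28/5 at row 1 (u1 leaves); pivot element 5.
Divide row 1 by 5; eliminate column t from the other rows.
Second iteration: most negative z-row entry is -9 in column p, so p enters.
Ratio test on column p — row 1: entry 0 ≤ 0; row 2: (57/5)/2 = 57/10. Minimum is 57/10 at row 2 (u2 leaves); pivot element 2.
Divide row 2 by 2; eliminate column p from the other rows.
After both pivots, the entry at constraint row 1, column RHS is 28/5.

28/5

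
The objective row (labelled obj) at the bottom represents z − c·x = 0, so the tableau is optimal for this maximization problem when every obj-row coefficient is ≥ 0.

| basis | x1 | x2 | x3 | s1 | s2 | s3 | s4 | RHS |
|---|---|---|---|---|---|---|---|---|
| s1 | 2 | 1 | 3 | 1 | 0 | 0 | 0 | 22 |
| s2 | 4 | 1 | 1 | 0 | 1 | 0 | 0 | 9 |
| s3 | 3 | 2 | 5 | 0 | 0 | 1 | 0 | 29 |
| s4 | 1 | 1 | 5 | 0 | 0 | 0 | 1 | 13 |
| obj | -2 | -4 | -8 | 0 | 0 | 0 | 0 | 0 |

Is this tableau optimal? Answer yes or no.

The obj-row has a negative entry -8 in column x3, so it is not optimal.

no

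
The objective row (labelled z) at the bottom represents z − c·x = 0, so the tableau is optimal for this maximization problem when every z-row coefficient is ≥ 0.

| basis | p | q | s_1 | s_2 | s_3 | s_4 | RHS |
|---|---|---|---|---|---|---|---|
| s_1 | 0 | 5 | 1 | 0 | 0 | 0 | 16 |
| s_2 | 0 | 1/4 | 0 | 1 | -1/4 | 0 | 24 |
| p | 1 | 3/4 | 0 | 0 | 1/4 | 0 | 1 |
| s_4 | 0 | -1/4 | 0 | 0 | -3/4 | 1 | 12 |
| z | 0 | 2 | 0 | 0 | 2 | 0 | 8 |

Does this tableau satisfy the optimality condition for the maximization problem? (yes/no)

Every z-row coefficient is ≥ 0, so the tableau is optimal.

yes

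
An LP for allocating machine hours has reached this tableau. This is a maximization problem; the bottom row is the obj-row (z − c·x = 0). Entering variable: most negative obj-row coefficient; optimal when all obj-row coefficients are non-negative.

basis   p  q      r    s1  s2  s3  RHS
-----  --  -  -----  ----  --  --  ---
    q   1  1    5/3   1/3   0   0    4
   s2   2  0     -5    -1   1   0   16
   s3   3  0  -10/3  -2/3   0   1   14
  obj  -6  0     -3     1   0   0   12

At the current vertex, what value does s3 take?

s3 is basic (row 3); its value is the RHS of that row, 14.

14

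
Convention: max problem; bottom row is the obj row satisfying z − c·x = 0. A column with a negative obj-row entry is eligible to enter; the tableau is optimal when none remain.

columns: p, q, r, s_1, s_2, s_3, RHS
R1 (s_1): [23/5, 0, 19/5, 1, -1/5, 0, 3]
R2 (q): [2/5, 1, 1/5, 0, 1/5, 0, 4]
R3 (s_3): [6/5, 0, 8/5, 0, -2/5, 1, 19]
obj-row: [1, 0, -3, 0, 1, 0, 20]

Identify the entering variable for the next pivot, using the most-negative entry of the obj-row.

r

Negative obj-row entries: r: -3.
The most negative is -3 in column r, so r enters.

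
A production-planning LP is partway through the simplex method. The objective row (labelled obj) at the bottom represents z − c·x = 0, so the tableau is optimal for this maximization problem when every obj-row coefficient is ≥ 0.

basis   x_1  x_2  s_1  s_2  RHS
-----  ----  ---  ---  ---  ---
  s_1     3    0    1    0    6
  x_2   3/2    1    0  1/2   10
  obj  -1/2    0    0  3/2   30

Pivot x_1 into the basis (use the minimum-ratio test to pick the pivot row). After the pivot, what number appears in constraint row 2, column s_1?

Ratio test on column x_1 — row 1: 6/3 = 2; row 2: 10/(3/2) = 20/3. Minimum is 2 at row 1 (s_1 leaves); pivot element 3.
Divide row 1 by 3; eliminate column x_1 from the other rows.
Row 2 update in column s_1: 0 − (3/2)·(1/3) = -1/2.

-1/2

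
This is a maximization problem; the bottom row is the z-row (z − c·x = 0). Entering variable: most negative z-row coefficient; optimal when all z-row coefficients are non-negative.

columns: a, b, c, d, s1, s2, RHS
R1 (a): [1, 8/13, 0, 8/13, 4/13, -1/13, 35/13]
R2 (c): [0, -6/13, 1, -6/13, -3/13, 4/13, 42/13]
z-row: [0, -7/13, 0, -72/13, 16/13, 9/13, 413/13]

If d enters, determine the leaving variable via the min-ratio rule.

Column d entries and ratios — a: (35/13)/(8/13) = 35/8; c: -6/13 ≤ 0, skip.
Smallest ratio is 35/8 in the row of a, so a leaves.

a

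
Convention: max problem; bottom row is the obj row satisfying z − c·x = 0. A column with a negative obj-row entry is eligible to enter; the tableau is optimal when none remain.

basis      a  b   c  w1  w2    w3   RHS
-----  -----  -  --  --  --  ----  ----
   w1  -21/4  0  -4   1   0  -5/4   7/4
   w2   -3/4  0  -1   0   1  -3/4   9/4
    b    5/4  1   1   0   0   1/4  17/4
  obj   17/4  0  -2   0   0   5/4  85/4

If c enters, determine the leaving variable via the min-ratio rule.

Column c entries and ratios — w1: -4 ≤ 0, skip; w2: -1 ≤ 0, skip; b: (17/4)/1 = 17/4.
Smallest ratio is 17/4 in the row of b, so b leaves.

b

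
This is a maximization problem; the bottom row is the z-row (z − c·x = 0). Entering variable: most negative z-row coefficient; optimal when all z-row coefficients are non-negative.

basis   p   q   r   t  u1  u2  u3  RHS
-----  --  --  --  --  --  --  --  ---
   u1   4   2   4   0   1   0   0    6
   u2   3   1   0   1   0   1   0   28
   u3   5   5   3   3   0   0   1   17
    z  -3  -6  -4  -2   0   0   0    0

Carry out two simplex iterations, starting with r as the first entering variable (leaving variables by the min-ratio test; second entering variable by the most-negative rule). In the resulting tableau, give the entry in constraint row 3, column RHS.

Ratio test on column r — row 1: 6/4 = 3/2; row 2: entry 0 ≤ 0; row 3: 17/3 = 17/3. Minimum is 3/2 at row 1 (u1 leaves); pivot element 4.
Divide row 1 by 4; eliminate column r from the other rows.
Second iteration: most negative z-row entry is -4 in column q, so q enters.
Ratio test on column q — row 1: (3/2)/(1/2) = 3; row 2: 28/1 = 28; row 3: (25/2)/(7/2) = 25/7. Minimum is 3 at row 1 (r leaves); pivot element 1/2.
Divide row 1 by 1/2; eliminate column q from the other rows.
After both pivots, the entry at constraint row 3, column RHS is 2.

2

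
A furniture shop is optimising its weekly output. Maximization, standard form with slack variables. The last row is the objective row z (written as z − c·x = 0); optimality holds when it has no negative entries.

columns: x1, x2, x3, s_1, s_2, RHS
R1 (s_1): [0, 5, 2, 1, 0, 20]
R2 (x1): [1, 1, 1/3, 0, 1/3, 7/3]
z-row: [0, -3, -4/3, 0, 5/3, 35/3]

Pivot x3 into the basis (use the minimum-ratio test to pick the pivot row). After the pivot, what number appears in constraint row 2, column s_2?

1

Ratio test on column x3 — row 1: 20/2 = 10; row 2: (7/3)/(1/3) = 7. Minimum is 7 at row 2 (x1 leaves); pivot element 1/3.
Divide row 2 by 1/3; eliminate column x3 from the other rows.
In the new row 2, the s_2 entry is the old entry divided by the pivot: (1/3)/(1/3) = 1.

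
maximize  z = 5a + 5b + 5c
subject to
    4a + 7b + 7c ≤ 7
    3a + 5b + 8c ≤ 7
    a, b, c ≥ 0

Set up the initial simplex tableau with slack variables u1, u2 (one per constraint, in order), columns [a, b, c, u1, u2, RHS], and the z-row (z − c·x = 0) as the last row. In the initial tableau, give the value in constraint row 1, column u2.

0

Slack u2 belongs to constraint 2; its column is the unit vector e_2, so the entry in row 1 is 0.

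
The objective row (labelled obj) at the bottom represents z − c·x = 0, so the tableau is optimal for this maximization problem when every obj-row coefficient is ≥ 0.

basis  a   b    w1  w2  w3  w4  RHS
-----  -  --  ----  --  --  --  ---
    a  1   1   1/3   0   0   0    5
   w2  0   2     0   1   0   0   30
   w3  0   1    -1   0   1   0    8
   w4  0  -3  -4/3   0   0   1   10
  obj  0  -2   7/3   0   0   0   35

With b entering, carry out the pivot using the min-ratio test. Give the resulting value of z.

Ratio test on column b — row 1: 5/1 = 5; row 2: 30/2 = 15; row 3: 8/1 = 8; row 4: entry -3 ≤ 0. Minimum is 5 at row 1 (a leaves); pivot element 1.
Pivot on row 1; the obj-row RHS becomes 35 − (-2)·5 = 45.

45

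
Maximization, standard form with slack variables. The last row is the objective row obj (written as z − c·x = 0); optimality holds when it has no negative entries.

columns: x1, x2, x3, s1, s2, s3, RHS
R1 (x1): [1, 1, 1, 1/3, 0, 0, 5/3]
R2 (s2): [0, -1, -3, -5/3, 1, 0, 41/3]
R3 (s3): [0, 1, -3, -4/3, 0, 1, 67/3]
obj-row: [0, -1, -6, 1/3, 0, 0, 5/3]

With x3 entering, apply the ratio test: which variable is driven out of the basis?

Column x3 entries and ratios — x1: (5/3)/1 = 5/3; s2: -3 ≤ 0, skip; s3: -3 ≤ 0, skip.
Smallest ratio is 5/3 in the row of x1, so x1 leaves.

x1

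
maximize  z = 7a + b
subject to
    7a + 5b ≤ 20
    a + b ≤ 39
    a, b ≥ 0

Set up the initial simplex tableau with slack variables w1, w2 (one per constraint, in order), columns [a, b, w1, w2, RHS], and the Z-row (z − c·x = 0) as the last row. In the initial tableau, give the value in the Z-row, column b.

The Z-row carries the negated objective coefficients: the b entry is -1.

-1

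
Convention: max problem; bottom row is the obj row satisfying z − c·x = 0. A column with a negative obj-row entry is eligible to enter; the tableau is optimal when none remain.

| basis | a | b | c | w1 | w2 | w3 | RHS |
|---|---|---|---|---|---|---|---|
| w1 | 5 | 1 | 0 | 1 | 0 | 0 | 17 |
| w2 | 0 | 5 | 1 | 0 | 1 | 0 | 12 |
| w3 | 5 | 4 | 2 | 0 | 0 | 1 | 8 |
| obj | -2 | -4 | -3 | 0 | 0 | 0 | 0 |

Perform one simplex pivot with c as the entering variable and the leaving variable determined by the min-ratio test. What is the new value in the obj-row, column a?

Ratio test on column c — row 1: entry 0 ≤ 0; row 2: 12/1 = 12; row 3: 8/2 = 4. Minimum is 4 at row 3 (w3 leaves); pivot element 2.
Divide row 3 by 2; eliminate column c from the other rows.
obj-row update in column a: -2 − (-3)·(5/2) = 11/2.

11/2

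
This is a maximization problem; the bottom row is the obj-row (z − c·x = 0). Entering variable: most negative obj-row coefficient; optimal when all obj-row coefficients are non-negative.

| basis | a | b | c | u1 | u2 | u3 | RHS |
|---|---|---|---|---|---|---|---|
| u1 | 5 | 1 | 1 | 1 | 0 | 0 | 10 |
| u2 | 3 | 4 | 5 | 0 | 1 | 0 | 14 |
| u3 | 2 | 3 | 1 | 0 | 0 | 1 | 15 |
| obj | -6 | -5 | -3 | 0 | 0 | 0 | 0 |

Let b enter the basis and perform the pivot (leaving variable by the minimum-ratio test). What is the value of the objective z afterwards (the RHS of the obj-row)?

35/2

Ratio test on column b — row 1: 10/1 = 10; row 2: 14/4 = 7/2; row 3: 15/3 = 5. Minimum is 7/2 at row 2 (u2 leaves); pivot element 4.
Pivot on row 2; the obj-row RHS becomes 0 − (-5)·(7/2) = 35/2.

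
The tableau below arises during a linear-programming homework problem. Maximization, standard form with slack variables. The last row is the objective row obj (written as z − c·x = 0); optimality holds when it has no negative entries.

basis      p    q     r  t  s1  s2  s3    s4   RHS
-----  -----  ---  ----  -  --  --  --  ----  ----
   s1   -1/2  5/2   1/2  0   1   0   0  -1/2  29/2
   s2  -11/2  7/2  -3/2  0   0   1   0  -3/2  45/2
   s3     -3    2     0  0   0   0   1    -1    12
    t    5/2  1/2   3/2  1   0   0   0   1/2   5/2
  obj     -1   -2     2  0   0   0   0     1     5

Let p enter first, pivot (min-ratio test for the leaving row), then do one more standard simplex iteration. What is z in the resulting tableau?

Ratio test on column p — row 1: entry -1/2 ≤ 0; row 2: entry -11/2 ≤ 0; row 3: entry -3 ≤ 0; row 4: (5/2)/(5/2) = 1. Minimum is 1 at row 4 (t leaves); pivot element 5/2.
Pivot on row 4; the obj-row RHS becomes 5 − (-1)·1 = 6.
Next entering variable (most negative obj-row entry -9/5): q.
Ratio test on column q — row 1: 15/(13/5) = 75/13; row 2: 28/(23/5) = 140/23; row 3: 15/(13/5) = 75/13; row 4: 1/(1/5) = 5. Minimum is 5 at row 4 (p leaves); pivot element 1/5.
After the second pivot the obj-row RHS is 6 − (-9/5)·5 = 15.

15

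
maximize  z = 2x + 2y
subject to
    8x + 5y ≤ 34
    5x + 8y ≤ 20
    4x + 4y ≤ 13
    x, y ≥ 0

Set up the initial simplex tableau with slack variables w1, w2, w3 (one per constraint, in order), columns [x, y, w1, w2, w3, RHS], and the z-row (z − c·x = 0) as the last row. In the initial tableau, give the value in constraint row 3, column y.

4

Constraint 3 has coefficient 4 on y.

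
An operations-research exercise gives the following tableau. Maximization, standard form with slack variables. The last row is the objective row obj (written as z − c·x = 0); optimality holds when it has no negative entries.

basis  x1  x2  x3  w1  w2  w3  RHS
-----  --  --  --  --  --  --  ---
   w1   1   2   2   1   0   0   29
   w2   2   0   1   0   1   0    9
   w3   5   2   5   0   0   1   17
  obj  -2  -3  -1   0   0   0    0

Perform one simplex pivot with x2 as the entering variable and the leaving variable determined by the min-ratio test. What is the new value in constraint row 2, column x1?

2

Ratio test on column x2 — row 1: 29/2 = 29/2; row 2: entry 0 ≤ 0; row 3: 17/2 = 17/2. Minimum is 17/2 at row 3 (w3 leaves); pivot element 2.
Divide row 3 by 2; eliminate column x2 from the other rows.
Row 2 update in column x1: 2 − 0·(5/2) = 2.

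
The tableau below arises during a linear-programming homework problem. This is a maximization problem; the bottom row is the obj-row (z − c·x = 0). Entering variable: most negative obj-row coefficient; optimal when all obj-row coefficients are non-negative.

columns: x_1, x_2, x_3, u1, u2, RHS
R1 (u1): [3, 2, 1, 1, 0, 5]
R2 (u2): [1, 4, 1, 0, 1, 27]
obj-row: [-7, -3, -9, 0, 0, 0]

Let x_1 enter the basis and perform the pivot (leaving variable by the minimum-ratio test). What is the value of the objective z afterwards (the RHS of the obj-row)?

35/3

Ratio test on column x_1 — row 1: 5/3 = 5/3; row 2: 27/1 = 27. Minimum is 5/3 at row 1 (u1 leaves); pivot element 3.
Pivot on row 1; the obj-row RHS becomes 0 − (-7)·(5/3) = 35/3.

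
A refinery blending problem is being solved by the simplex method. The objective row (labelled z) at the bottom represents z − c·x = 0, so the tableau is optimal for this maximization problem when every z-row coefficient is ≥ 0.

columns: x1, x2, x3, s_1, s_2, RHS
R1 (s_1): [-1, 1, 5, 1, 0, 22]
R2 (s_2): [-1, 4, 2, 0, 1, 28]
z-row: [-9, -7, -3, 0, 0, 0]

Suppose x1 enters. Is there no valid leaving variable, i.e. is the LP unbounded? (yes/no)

yes

Every constraint-row entry in column x1 is ≤ 0, so increasing x1 is unbounded.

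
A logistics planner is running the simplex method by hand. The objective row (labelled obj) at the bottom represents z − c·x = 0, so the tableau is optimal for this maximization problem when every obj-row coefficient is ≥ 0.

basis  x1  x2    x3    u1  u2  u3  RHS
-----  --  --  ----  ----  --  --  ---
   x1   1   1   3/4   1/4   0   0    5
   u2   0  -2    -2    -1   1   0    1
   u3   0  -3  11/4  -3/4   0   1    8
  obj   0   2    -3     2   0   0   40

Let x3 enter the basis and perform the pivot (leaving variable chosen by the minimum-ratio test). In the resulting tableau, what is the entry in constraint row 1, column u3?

-3/11

Ratio test on column x3 — row 1: 5/(3/4) = 20/3; row 2: entry -2 ≤ 0; row 3: 8/(11/4) = 32/11. Minimum is 32/11 at row 3 (u3 leaves); pivot element 11/4.
Divide row 3 by 11/4; eliminate column x3 from the other rows.
Row 1 update in column u3: 0 − (3/4)·(4/11) = -3/11.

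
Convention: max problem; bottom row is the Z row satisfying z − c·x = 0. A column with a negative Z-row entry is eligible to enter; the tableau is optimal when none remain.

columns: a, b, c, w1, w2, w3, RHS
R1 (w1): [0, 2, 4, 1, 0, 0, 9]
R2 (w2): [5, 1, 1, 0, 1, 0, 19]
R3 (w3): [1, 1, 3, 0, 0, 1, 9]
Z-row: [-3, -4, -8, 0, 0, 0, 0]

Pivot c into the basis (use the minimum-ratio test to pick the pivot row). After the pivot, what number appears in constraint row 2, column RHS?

67/4

Ratio test on column c — row 1: 9/4 = 9/4; row 2: 19/1 = 19; row 3: 9/3 = 3. Minimum is 9/4 at row 1 (w1 leaves); pivot element 4.
Divide row 1 by 4; eliminate column c from the other rows.
Row 2 update in column RHS: 19 − 1·(9/4) = 67/4.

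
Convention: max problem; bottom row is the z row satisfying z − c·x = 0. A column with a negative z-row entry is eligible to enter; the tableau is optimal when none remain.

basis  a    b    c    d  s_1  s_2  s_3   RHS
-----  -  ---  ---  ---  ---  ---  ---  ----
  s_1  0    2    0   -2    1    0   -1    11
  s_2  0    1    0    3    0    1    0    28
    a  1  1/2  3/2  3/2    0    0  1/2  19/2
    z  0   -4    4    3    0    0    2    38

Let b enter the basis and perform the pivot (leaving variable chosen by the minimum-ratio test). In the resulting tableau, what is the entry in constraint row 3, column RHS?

27/4

Ratio test on column b — row 1: 11/2 = 11/2; row 2: 28/1 = 28; row 3: (19/2)/(1/2) = 19. Minimum is 11/2 at row 1 (s_1 leaves); pivot element 2.
Divide row 1 by 2; eliminate column b from the other rows.
Row 3 update in column RHS: 19/2 − (1/2)·(11/2) = 27/4.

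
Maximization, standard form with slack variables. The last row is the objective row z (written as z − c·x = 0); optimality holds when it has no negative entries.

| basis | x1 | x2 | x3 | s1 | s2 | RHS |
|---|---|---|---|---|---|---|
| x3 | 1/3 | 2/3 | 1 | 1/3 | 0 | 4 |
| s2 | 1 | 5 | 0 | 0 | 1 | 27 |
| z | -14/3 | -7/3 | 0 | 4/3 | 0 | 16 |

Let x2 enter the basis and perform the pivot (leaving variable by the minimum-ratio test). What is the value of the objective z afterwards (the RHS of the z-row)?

143/5

Ratio test on column x2 — row 1: 4/(2/3) = 6; row 2: 27/5 = 27/5. Minimum is 27/5 at row 2 (s2 leaves); pivot element 5.
Pivot on row 2; the z-row RHS becomes 16 − (-7/3)·(27/5) = 143/5.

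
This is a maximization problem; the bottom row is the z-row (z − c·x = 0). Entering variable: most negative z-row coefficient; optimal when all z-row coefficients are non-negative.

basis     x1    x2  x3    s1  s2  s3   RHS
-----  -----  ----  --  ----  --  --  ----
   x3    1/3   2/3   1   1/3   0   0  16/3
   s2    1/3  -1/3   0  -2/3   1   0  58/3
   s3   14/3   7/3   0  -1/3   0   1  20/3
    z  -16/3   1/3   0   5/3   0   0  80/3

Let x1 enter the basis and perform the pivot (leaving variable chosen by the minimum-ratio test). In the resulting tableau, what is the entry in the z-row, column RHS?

Ratio test on column x1 — row 1: (16/3)/(1/3) = 16; row 2: (58/3)/(1/3) = 58; row 3: (20/3)/(14/3) = 10/7. Minimum is 10/7 at row 3 (s3 leaves); pivot element 14/3.
Divide row 3 by 14/3; eliminate column x1 from the other rows.
z-row update in column RHS: 80/3 − (-16/3)·(10/7) = 240/7.

240/7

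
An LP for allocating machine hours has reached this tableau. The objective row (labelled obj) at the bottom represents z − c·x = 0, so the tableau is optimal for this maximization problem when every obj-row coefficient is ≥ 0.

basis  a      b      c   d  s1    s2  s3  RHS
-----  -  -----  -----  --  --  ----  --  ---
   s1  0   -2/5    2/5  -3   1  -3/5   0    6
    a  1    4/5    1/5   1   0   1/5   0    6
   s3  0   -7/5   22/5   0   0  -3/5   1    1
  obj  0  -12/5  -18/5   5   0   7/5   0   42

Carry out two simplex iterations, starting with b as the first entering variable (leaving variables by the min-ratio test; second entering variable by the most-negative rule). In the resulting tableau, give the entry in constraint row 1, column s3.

-2/19

Ratio test on column b — row 1: entry -2/5 ≤ 0; row 2: 6/(4/5) = 15/2; row 3: entry -7/5 ≤ 0. Minimum is 15/2 at row 2 (a leaves); pivot element 4/5.
Divide row 2 by 4/5; eliminate column b from the other rows.
Second iteration: most negative obj-row entry is -3 in column c, so c enters.
Ratio test on column c — row 1: 9/(1/2) = 18; row 2: (15/2)/(1/4) = 30; row 3: (23/2)/(19/4) = 46/19. Minimum is 46/19 at row 3 (s3 leaves); pivot element 19/4.
Divide row 3 by 19/4; eliminate column c from the other rows.
After both pivots, the entry at constraint row 1, column s3 is -2/19.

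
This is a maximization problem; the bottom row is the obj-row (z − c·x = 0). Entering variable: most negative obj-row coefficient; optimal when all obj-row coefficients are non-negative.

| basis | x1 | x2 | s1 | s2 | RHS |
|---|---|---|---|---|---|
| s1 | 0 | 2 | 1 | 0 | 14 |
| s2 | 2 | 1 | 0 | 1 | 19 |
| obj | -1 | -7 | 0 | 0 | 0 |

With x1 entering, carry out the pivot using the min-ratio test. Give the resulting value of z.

Ratio test on column x1 — row 1: entry 0 ≤ 0; row 2: 19/2 = 19/2. Minimum is 19/2 at row 2 (s2 leaves); pivot element 2.
Pivot on row 2; the obj-row RHS becomes 0 − (-1)·(19/2) = 19/2.

19/2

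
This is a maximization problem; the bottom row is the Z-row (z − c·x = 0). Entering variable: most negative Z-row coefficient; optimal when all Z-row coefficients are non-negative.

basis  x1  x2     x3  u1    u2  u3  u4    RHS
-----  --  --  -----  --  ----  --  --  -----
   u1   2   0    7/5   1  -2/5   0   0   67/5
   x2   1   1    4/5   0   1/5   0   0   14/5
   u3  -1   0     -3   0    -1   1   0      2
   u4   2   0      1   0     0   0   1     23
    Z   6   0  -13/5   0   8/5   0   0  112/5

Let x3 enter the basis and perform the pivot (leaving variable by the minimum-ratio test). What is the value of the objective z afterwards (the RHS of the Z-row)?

Ratio test on column x3 — row 1: (67/5)/(7/5) = 67/7; row 2: (14/5)/(4/5) = 7/2; row 3: entry -3 ≤ 0; row 4: 23/1 = 23. Minimum is 7/2 at row 2 (x2 leaves); pivot element 4/5.
Pivot on row 2; the Z-row RHS becomes 112/5 − (-13/5)·(7/2) = 63/2.

63/2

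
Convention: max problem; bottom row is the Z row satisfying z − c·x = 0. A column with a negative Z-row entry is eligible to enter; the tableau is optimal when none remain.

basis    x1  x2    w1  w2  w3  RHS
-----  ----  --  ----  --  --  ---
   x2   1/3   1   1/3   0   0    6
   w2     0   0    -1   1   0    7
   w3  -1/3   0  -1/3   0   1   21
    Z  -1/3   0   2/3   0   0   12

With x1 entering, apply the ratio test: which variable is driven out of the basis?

Column x1 entries and ratios — x2: 6/(1/3) = 18; w2: 0 ≤ 0, skip; w3: -1/3 ≤ 0, skip.
Smallest ratio is 18 in the row of x2, so x2 leaves.

x2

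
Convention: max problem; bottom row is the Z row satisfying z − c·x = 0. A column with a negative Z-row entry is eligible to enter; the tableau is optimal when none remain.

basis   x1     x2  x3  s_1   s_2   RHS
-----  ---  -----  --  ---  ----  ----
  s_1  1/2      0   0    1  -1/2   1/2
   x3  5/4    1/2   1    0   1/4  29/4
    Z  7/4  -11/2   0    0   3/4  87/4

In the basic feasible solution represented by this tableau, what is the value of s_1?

s_1 is basic (row 1); its value is the RHS of that row, 1/2.

1/2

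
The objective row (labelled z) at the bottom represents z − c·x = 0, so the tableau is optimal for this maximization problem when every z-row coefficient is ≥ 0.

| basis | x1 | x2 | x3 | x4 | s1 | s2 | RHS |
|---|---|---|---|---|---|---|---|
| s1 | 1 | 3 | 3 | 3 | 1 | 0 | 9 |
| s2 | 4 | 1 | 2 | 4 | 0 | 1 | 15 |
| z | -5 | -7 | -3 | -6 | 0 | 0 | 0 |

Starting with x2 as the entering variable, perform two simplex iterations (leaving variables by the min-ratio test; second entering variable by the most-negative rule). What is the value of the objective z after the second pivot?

Ratio test on column x2 — row 1: 9/3 = 3; row 2: 15/1 = 15. Minimum is 3 at row 1 (s1 leaves); pivot element 3.
Pivot on row 1; the z-row RHS becomes 0 − (-7)·3 = 21.
Next entering variable (most negative z-row entry -8/3): x1.
Ratio test on column x1 — row 1: 3/(1/3) = 9; row 2: 12/(11/3) = 36/11. Minimum is 36/11 at row 2 (s2 leaves); pivot element 11/3.
After the second pivot the z-row RHS is 21 − (-8/3)·(36/11) = 327/11.

327/11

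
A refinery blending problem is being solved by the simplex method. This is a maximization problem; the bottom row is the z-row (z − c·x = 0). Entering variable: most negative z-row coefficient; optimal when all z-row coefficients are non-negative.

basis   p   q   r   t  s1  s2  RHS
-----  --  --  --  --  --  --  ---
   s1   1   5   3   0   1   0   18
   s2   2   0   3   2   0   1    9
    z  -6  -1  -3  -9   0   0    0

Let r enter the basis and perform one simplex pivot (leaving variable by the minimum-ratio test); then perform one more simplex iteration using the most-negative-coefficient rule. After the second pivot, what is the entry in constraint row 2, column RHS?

9/2

Ratio test on column r — row 1: 18/3 = 6; row 2: 9/3 = 3. Minimum is 3 at row 2 (s2 leaves); pivot element 3.
Divide row 2 by 3; eliminate column r from the other rows.
Second iteration: most negative z-row entry is -7 in column t, so t enters.
Ratio test on column t — row 1: entry -2 ≤ 0; row 2: 3/(2/3) = 9/2. Minimum is 9/2 at row 2 (r leaves); pivot element 2/3.
Divide row 2 by 2/3; eliminate column t from the other rows.
After both pivots, the entry at constraint row 2, column RHS is 9/2.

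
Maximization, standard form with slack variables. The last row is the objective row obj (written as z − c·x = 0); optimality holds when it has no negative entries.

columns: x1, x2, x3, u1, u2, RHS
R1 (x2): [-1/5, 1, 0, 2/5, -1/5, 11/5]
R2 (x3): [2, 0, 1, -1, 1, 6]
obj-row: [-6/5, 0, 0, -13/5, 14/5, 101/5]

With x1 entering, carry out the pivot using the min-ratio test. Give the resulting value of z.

119/5

Ratio test on column x1 — row 1: entry -1/5 ≤ 0; row 2: 6/2 = 3. Minimum is 3 at row 2 (x3 leaves); pivot element 2.
Pivot on row 2; the obj-row RHS becomes 101/5 − (-6/5)·3 = 119/5.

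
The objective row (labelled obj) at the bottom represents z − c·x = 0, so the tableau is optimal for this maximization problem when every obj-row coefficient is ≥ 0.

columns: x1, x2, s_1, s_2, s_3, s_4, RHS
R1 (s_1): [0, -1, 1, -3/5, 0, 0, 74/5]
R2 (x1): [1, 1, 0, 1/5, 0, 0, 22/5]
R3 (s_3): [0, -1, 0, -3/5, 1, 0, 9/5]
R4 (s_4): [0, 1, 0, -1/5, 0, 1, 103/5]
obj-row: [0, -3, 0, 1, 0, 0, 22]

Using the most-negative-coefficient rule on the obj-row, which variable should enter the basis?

x2

Negative obj-row entries: x2: -3.
The most negative is -3 in column x2, so x2 enters.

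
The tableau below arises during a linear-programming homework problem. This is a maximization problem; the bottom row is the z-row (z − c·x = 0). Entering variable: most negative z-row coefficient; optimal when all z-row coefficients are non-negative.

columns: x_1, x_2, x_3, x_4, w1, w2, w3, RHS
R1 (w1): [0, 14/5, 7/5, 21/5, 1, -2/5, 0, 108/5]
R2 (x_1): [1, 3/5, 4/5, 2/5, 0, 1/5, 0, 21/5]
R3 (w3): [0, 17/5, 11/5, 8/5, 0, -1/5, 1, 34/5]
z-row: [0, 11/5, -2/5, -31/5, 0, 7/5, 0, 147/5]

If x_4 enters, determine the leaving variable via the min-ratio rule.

Column x_4 entries and ratios — w1: (108/5)/(21/5) = 36/7; x_1: (21/5)/(2/5) = 21/2; w3: (34/5)/(8/5) = 17/4.
Smallest ratio is 17/4 in the row of w3, so w3 leaves.

w3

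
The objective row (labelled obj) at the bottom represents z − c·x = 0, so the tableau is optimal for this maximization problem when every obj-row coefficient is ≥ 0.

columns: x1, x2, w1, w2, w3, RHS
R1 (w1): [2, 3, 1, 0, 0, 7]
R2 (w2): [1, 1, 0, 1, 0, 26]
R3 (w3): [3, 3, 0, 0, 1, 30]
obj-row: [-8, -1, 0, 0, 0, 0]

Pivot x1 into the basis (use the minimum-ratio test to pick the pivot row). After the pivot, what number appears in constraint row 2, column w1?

-1/2

Ratio test on column x1 — row 1: 7/2 = 7/2; row 2: 26/1 = 26; row 3: 30/3 = 10. Minimum is 7/2 at row 1 (w1 leaves); pivot element 2.
Divide row 1 by 2; eliminate column x1 from the other rows.
Row 2 update in column w1: 0 − 1·(1/2) = -1/2.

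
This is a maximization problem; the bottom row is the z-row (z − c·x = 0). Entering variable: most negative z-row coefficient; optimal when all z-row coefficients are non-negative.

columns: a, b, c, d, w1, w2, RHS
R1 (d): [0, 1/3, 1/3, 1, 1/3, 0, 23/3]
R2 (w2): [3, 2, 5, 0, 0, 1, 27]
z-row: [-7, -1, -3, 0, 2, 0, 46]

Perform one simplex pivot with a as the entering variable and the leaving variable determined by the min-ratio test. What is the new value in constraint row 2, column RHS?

Ratio test on column a — row 1: entry 0 ≤ 0; row 2: 27/3 = 9. Minimum is 9 at row 2 (w2 leaves); pivot element 3.
Divide row 2 by 3; eliminate column a from the other rows.
In the new row 2, the RHS entry is the old entry divided by the pivot: 27/3 = 9.

9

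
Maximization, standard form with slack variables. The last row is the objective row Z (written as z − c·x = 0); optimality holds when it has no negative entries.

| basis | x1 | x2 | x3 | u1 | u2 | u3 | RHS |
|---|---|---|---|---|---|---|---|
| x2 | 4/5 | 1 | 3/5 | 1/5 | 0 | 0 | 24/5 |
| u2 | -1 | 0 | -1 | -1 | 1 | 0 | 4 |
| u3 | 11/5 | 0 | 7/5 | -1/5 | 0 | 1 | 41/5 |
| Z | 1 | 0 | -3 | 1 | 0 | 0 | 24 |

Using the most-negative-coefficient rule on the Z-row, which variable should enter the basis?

Negative Z-row entries: x3: -3.
The most negative is -3 in column x3, so x3 enters.

x3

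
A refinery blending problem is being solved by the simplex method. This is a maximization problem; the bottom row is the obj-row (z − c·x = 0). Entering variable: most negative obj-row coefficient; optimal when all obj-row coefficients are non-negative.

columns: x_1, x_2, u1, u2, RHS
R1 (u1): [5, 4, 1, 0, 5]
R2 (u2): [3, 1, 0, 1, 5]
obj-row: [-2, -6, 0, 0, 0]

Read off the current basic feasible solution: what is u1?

5

u1 is basic (row 1); its value is the RHS of that row, 5.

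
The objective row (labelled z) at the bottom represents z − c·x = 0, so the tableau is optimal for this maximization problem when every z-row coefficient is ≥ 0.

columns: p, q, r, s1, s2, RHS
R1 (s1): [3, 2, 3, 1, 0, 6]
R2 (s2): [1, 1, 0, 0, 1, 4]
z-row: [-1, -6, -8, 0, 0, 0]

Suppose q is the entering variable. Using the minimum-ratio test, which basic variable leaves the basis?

Column q entries and ratios — s1: 6/2 = 3; s2: 4/1 = 4.
Smallest ratio is 3 in the row of s1, so s1 leaves.

s1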